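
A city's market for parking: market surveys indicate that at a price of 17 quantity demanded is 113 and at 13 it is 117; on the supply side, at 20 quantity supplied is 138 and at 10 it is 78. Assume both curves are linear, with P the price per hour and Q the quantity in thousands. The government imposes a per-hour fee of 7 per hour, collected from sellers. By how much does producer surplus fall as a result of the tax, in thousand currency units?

Producer surplus falls by 111 thousand.

Demand slope: (117 − 113)/(13 − 17) = -1, so Qd = 130 − P.
Supply slope: (78 − 138)/(10 − 20) = 6, so Qs = 6P + 18.
Without the tax, 130 − P = 6P + 18 gives 7P = 112, so P* = 16 and Q* = 114.
With the tax collected from sellers, supply shifts: Qs = 6(P − 7) + 18.
New equilibrium: consumers pay 22, sellers receive 15, Q = 108. (Wedge: Pb − Ps = 7.)
ΔPS is the trapezoid between Q = 108 and Q = 114 of height 1: ½ · (114 + 108) · 1 = 111.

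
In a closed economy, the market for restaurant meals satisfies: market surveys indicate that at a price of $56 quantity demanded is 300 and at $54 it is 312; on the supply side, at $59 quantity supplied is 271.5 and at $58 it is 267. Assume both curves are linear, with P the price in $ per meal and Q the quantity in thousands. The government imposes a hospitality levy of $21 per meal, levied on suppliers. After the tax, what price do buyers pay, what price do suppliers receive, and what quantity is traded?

Demand slope: (312 − 300)/(54 − 56) = -6, so Qd = 636 − 6P.
Supply slope: (267 − 271.5)/(58 − 59) = 4.5, so Qs = 4.5P + 6.
Before the tax: set 636 − 6P = 4.5P + 6 → P* = $60, Q* = 276.
With the tax collected from suppliers, supply shifts: Qs = 4.5(P − 21) + 6.
Solving gives Q = 222 with buyers paying $69 and suppliers receiving $48 (the $21 wedge).

Buyers pay $69; suppliers receive $48; quantity = 222.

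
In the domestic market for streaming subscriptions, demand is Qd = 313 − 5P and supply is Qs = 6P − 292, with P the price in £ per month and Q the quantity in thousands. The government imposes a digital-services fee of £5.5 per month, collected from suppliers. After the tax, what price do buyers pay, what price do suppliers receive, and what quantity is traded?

Before the tax: set 313 − 5P = 6P − 292 → P* = £55, Q* = 38.
With the tax collected from suppliers, supply shifts: Qs = 6(P − 5.5) − 292.
New equilibrium: buyers pay £58, suppliers receive £52.5, Q = 23. (Wedge: Pb − Ps = 5.5.)
The less price-elastic side of the market bears the larger share of a per-unit tax.

Buyers pay £58; suppliers receive £52.5; quantity = 23.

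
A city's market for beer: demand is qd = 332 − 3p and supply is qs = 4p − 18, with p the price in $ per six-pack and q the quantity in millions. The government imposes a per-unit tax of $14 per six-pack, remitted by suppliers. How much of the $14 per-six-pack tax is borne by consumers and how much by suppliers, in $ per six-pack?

Consumers bear $8 per six-pack; suppliers bear $6 per six-pack.

Without the tax, 332 − 3p = 4p − 18 gives 7p = 350, so p* = $50 and q* = 182.
With the tax collected from suppliers, supply shifts: qs = 4(p − 14) − 18.
Solving gives q = 158 with consumers paying $58 and suppliers receiving $44 (the $14 wedge).
Burden on consumers: $8; on suppliers: $6. (They sum to $14.)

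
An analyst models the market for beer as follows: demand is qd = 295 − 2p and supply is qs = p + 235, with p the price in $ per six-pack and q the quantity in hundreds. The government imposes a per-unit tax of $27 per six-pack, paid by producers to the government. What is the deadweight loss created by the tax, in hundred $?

Without the tax, 295 − 2p = p + 235 gives 3p = 60, so p* = $20 and q* = 255.
With the tax collected from producers, supply shifts: qs = (p − 27) + 235.
New equilibrium: consumers pay $29, producers receive $2, q = 237. (Wedge: pb − ps = 27.)
Quantity falls by |ΔQ| = |255 − 237| = 18.
DWL = ½ · t · |ΔQ| = ½ · 27 · 18 = $243.

Deadweight loss = $243 hundred.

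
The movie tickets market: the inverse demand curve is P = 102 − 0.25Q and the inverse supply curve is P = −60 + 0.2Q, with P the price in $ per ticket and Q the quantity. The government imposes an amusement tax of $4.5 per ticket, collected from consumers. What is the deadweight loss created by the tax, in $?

Rewrite in direct form: Qd = 408 − 4P and Qs = 5P + 300.
Before the tax: set 408 − 4P = 5P + 300 → P* = $12, Q* = 360.
With the tax collected from consumers, demand (in seller-price terms) shifts: Qd = 408 − 4(P + 4.5).
New equilibrium: consumers pay $14.5, suppliers receive $10, Q = 350. (Wedge: Pb − Ps = 4.5.)
Quantity falls by |ΔQ| = |360 − 350| = 10.
DWL = ½ · t · |ΔQ| = ½ · 4.5 · 10 = $22.5.

Deadweight loss = $22.5.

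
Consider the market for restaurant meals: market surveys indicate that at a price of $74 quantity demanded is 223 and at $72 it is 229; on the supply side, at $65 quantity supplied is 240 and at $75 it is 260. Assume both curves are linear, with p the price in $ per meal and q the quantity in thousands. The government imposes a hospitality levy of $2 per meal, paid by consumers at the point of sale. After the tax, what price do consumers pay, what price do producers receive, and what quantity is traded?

Consumers pay $67.8; producers receive $65.8; quantity = 241.6.

Demand slope: (229 − 223)/(72 − 74) = -3, so qd = 445 − 3p.
Supply slope: (260 − 240)/(75 − 65) = 2, so qs = 2p + 110.
Before the tax: set 445 − 3p = 2p + 110 → p* = $67, q* = 244.
With the tax collected from consumers, demand (in seller-price terms) shifts: qd = 445 − 3(p + 2).
New equilibrium: consumers pay $67.8, producers receive $65.8, q = 241.6. (Wedge: pb − ps = 2.)
The less price-elastic side of the market bears the larger share of a per-unit tax.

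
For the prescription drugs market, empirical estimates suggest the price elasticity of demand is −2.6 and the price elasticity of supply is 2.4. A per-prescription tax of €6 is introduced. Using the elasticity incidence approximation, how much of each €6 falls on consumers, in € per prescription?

Incidence ratio: consumers' share ≈ εs / (εs + |εd|) = 2.4 / (2.4 + 2.6) = 0.48.
So consumers bear ≈ 0.48 × €6 = €2.88; producers bear €3.12.

Consumers bear ≈ €2.88 per prescription.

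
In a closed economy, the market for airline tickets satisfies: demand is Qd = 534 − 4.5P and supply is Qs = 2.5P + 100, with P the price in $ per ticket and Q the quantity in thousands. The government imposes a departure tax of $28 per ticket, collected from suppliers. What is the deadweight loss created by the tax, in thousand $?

Without the tax, 534 − 4.5P = 2.5P + 100 gives 7P = 434, so P* = $62 and Q* = 255.
With the tax collected from suppliers, supply shifts: Qs = 2.5(P − 28) + 100.
Solving gives Q = 210 with buyers paying $72 and suppliers receiving $44 (the $28 wedge).
Quantity falls by |ΔQ| = |255 − 210| = 45.
DWL = ½ · t · |ΔQ| = ½ · 28 · 45 = $630.

Deadweight loss = $630 thousand.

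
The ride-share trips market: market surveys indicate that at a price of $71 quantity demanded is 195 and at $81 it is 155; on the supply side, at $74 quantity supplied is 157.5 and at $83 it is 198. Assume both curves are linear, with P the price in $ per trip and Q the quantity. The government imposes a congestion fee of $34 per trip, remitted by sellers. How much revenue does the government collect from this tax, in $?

Tax revenue = $3366.

Demand slope: (155 − 195)/(81 − 71) = -4, so Qd = 479 − 4P.
Supply slope: (198 − 157.5)/(83 − 74) = 4.5, so Qs = 4.5P − 175.5.
Without the tax, 479 − 4P = 4.5P − 175.5 gives 8.5P = 654.5, so P* = $77 and Q* = 171.
With the tax collected from sellers, supply shifts: Qs = 4.5(P − 34) − 175.5.
Solving gives Q = 99 with buyers paying $95 and sellers receiving $61 (the $34 wedge).
Revenue = t · Q = 34 · 99 = $3366.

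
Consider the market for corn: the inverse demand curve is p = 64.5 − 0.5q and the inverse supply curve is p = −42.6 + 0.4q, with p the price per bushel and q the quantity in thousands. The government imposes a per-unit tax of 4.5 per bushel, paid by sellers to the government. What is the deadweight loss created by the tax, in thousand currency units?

Rewrite in direct form: qd = 129 − 2p and qs = 2.5p + 106.5.
Without the tax, 129 − 2p = 2.5p + 106.5 gives 4.5p = 22.5, so p* = 5 and q* = 119.
With the tax collected from sellers, supply shifts: qs = 2.5(p − 4.5) + 106.5.
New equilibrium: buyers pay 7.5, sellers receive 3, q = 114. (Wedge: pb − ps = 4.5.)
Quantity falls by |ΔQ| = |119 − 114| = 5.
DWL = ½ · t · |ΔQ| = ½ · 4.5 · 5 = 11.25.

Deadweight loss = 11.25 thousand.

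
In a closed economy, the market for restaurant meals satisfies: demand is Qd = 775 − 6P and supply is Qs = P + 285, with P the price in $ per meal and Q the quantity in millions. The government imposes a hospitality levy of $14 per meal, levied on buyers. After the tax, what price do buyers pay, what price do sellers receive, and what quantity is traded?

Buyers pay $72; sellers receive $58; quantity = 343.

Before the tax: set 775 − 6P = P + 285 → P* = $70, Q* = 355.
With the tax collected from buyers, demand (in seller-price terms) shifts: Qd = 775 − 6(P + 14).
New equilibrium: buyers pay $72, sellers receive $58, Q = 343. (Wedge: Pb − Ps = 14.)
The less price-elastic side of the market bears the larger share of a per-unit tax.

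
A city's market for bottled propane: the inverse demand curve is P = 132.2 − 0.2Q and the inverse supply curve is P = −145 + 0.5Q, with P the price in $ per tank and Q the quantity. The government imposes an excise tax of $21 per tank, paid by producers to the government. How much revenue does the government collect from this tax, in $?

Tax revenue = $7686.

Rewrite in direct form: Qd = 661 − 5P and Qs = 2P + 290.
Without the tax, 661 − 5P = 2P + 290 gives 7P = 371, so P* = $53 and Q* = 396.
With the tax collected from producers, supply shifts: Qs = 2(P − 21) + 290.
New equilibrium: consumers pay $59, producers receive $38, Q = 366. (Wedge: Pb − Ps = 21.)
Revenue = t · Q = 21 · 366 = $7686.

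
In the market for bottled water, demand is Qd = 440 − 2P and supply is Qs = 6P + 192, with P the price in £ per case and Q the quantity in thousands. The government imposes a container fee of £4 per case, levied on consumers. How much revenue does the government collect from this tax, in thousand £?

Without the tax, 440 − 2P = 6P + 192 gives 8P = 248, so P* = £31 and Q* = 378.
With the tax collected from consumers, demand (in seller-price terms) shifts: Qd = 440 − 2(P + 4).
New equilibrium: consumers pay £34, producers receive £30, Q = 372. (Wedge: Pb − Ps = 4.)
Revenue = t · Q = 4 · 372 = £1488.

Tax revenue = £1488 thousand.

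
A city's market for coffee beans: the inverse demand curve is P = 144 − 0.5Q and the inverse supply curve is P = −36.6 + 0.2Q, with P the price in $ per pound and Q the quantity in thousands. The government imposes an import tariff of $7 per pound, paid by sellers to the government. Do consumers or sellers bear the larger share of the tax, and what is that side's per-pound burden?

Consumers bear the larger share: $5 per pound.

Inverting to Q(P) form: Qd = 288 − 2P; Qs = 5P + 183.
Before the tax: set 288 − 2P = 5P + 183 → P* = $15, Q* = 258.
With the tax collected from sellers, supply shifts: Qs = 5(P − 7) + 183.
Solving gives Q = 248 with consumers paying $20 and sellers receiving $13 (the $7 wedge).
Per-pound burden: consumers $5, sellers $2.
Consumers take the larger share because demand is less price-elastic here (demand slope 2 vs supply slope 5).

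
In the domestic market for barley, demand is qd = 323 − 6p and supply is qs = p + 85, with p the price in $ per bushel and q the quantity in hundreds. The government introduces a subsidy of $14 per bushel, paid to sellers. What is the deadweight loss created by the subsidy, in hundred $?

Before the subsidy: set 323 − 6p = p + 85 → p* = $34, q* = 119.
With a per-unit subsidy paid to sellers, each receives p + 14 per unit sold, so supply becomes qs = (p + 14) + 85.
New equilibrium: consumers pay $32, sellers receive $46, q = 131. (Wedge: pb − ps = −14.)
Quantity rises by |ΔQ| = |119 − 131| = 12.
DWL = ½ · t · |ΔQ| = ½ · 14 · 12 = $84.

Deadweight loss = $84 hundred.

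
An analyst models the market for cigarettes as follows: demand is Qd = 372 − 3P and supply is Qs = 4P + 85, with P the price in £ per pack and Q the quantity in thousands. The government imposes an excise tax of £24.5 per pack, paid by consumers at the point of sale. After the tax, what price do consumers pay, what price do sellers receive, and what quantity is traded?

Before the tax: set 372 − 3P = 4P + 85 → P* = £41, Q* = 249.
With the tax collected from consumers, demand (in seller-price terms) shifts: Qd = 372 − 3(P + 24.5).
New equilibrium: consumers pay £55, sellers receive £30.5, Q = 207. (Wedge: Pb − Ps = 24.5.)

Consumers pay £55; sellers receive £30.5; quantity = 207.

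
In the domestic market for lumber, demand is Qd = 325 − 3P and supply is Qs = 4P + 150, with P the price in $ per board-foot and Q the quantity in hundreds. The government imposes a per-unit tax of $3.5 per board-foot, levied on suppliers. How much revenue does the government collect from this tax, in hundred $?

Without the tax, 325 − 3P = 4P + 150 gives 7P = 175, so P* = $25 and Q* = 250.
With the tax collected from suppliers, supply shifts: Qs = 4(P − 3.5) + 150.
Solving gives Q = 244 with consumers paying $27 and suppliers receiving $23.5 (the $3.5 wedge).
Revenue = t · Q = 3.5 · 244 = $854.

Tax revenue = $854 hundred.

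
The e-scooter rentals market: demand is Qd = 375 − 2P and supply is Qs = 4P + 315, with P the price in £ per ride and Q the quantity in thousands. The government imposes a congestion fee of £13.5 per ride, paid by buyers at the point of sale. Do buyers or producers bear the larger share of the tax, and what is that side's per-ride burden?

Before the tax: set 375 − 2P = 4P + 315 → P* = £10, Q* = 355.
With the tax collected from buyers, demand (in seller-price terms) shifts: Qd = 375 − 2(P + 13.5).
Solving gives Q = 337 with buyers paying £19 and producers receiving £5.5 (the £13.5 wedge).
Per-ride burden: buyers £9, producers £4.5.
Buyers take the larger share because demand is less price-elastic here (demand slope 2 vs supply slope 4).

Buyers bear the larger share: £9 per ride.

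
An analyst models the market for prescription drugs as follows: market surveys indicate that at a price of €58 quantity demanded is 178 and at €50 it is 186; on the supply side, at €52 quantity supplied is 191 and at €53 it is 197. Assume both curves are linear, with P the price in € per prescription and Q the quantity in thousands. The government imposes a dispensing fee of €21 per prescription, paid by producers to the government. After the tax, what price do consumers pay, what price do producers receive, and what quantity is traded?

Consumers pay €69; producers receive €48; quantity = 167.

Demand slope: (186 − 178)/(50 − 58) = -1, so Qd = 236 − P.
Supply slope: (197 − 191)/(53 − 52) = 6, so Qs = 6P − 121.
Without the tax, 236 − P = 6P − 121 gives 7P = 357, so P* = €51 and Q* = 185.
With the tax collected from producers, supply shifts: Qs = 6(P − 21) − 121.
Solving gives Q = 167 with consumers paying €69 and producers receiving €48 (the €21 wedge).
The less price-elastic side of the market bears the larger share of a per-unit tax.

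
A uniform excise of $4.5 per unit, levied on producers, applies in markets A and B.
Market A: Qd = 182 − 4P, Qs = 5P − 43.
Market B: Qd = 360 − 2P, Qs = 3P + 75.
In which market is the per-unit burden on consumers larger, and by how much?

Market A: pre-tax P* = $25, Q* = 82; post-tax Q = 72; per-unit burden on consumers = $2.5.
Market B: pre-tax P* = $57, Q* = 246; post-tax Q = 240.6; per-unit burden on consumers = $2.7.
Difference: $2.5 vs $2.7 → market B is larger by $0.2.

Market B, by $0.2.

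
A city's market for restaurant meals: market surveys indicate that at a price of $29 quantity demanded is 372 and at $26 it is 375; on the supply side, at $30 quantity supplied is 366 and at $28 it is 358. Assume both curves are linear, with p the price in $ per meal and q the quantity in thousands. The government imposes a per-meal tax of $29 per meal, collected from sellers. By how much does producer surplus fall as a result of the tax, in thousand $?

Demand slope: (375 − 372)/(26 − 29) = -1, so qd = 401 − p.
Supply slope: (358 − 366)/(28 − 30) = 4, so qs = 4p + 246.
Before the tax: set 401 − p = 4p + 246 → p* = $31, q* = 370.
With the tax collected from sellers, supply shifts: qs = 4(p − 29) + 246.
New equilibrium: buyers pay $54.2, sellers receive $25.2, q = 346.8. (Wedge: pb − ps = 29.)
ΔPS is the trapezoid between Q = 346.8 and Q = 370 of height $5.8: ½ · (370 + 346.8) · 5.8 = $2078.72.

Producer surplus falls by $2078.72 thousand.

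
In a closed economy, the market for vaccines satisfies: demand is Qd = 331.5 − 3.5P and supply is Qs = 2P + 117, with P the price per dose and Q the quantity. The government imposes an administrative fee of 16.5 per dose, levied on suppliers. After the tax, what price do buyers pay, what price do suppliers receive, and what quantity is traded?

Buyers pay 45; suppliers receive 28.5; quantity = 174.

Without the tax, 331.5 − 3.5P = 2P + 117 gives 5.5P = 214.5, so P* = 39 and Q* = 195.
With the tax collected from suppliers, supply shifts: Qs = 2(P − 16.5) + 117.
Solving gives Q = 174 with buyers paying 45 and suppliers receiving 28.5 (the 16.5 wedge).
The less price-elastic side of the market bears the larger share of a per-unit tax.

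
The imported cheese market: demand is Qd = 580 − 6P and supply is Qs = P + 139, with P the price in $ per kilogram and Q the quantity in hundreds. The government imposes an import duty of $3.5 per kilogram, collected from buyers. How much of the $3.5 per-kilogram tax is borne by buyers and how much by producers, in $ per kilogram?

Buyers bear $0.5 per kilogram; producers bear $3 per kilogram.

Without the tax, 580 − 6P = P + 139 gives 7P = 441, so P* = $63 and Q* = 202.
With the tax collected from buyers, demand (in seller-price terms) shifts: Qd = 580 − 6(P + 3.5).
New equilibrium: buyers pay $63.5, producers receive $60, Q = 199. (Wedge: Pb − Ps = 3.5.)
Burden on buyers: $0.5; on producers: $3. (They sum to $3.5.)
The less price-elastic side of the market bears the larger share of a per-unit tax.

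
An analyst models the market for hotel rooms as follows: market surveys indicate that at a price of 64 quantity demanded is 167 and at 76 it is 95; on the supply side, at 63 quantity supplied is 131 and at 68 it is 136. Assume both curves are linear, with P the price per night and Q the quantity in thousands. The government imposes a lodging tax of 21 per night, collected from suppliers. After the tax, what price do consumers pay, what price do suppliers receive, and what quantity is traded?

Consumers pay 72; suppliers receive 51; quantity = 119.

Demand slope: (95 − 167)/(76 − 64) = -6, so Qd = 551 − 6P.
Supply slope: (136 − 131)/(68 − 63) = 1, so Qs = P + 68.
Without the tax, 551 − 6P = P + 68 gives 7P = 483, so P* = 69 and Q* = 137.
With the tax collected from suppliers, supply shifts: Qs = (P − 21) + 68.
New equilibrium: consumers pay 72, suppliers receive 51, Q = 119. (Wedge: Pb − Ps = 21.)
The less price-elastic side of the market bears the larger share of a per-unit tax.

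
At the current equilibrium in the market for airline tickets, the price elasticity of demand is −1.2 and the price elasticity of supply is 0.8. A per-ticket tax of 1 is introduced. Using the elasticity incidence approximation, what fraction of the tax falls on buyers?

Buyers' share ≈ 0.4.

Incidence ratio: buyers' share ≈ εs / (εs + |εd|) = 0.8 / (0.8 + 1.2) = 0.4.
Supply is the less elastic side, so buyers bear the smaller share.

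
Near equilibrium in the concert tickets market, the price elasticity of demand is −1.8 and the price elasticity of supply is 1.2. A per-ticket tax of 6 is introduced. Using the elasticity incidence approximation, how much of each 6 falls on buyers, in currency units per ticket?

Incidence ratio: buyers' share ≈ εs / (εs + |εd|) = 1.2 / (1.2 + 1.8) = 0.4.
So buyers bear ≈ 0.4 × 6 = 2.4; producers bear 3.6.

Buyers bear ≈ 2.4 per ticket.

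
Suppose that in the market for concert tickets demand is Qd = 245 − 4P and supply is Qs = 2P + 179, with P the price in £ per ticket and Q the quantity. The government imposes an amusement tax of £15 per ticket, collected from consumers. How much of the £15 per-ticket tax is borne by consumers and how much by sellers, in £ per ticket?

Consumers bear £5 per ticket; sellers bear £10 per ticket.

Without the tax, 245 − 4P = 2P + 179 gives 6P = 66, so P* = £11 and Q* = 201.
With the tax collected from consumers, demand (in seller-price terms) shifts: Qd = 245 − 4(P + 15).
Solving gives Q = 181 with consumers paying £16 and sellers receiving £1 (the £15 wedge).
Burden on consumers: £5; on sellers: £10. (They sum to £15.)
The less price-elastic side of the market bears the larger share of a per-unit tax.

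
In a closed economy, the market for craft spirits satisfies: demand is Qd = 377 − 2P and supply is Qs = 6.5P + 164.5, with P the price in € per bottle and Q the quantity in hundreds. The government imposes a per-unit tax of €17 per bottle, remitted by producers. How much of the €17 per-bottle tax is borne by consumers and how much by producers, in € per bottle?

Consumers bear €13 per bottle; producers bear €4 per bottle.

Before the tax: set 377 − 2P = 6.5P + 164.5 → P* = €25, Q* = 327.
With the tax collected from producers, supply shifts: Qs = 6.5(P − 17) + 164.5.
New equilibrium: consumers pay €38, producers receive €21, Q = 301. (Wedge: Pb − Ps = 17.)
Burden on consumers: €13; on producers: €4. (They sum to €17.)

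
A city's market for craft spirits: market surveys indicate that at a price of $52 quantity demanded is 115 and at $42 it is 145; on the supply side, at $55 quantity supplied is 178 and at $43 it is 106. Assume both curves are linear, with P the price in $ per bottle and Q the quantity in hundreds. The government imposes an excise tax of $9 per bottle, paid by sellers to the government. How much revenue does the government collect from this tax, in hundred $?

Tax revenue = $1008 hundred.

Demand slope: (145 − 115)/(42 − 52) = -3, so Qd = 271 − 3P.
Supply slope: (106 − 178)/(43 − 55) = 6, so Qs = 6P − 152.
Before the tax: set 271 − 3P = 6P − 152 → P* = $47, Q* = 130.
With the tax collected from sellers, supply shifts: Qs = 6(P − 9) − 152.
New equilibrium: consumers pay $53, sellers receive $44, Q = 112. (Wedge: Pb − Ps = 9.)
Revenue = t · Q = 9 · 112 = $1008.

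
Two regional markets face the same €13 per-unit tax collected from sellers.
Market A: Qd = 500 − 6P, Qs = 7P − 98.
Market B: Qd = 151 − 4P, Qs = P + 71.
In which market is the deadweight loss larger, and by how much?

Market A: pre-tax P* = €46, Q* = 224; post-tax Q = 182; deadweight loss = €273.
Market B: pre-tax P* = €16, Q* = 87; post-tax Q = 76.6; deadweight loss = €67.6.
Difference: €273 vs €67.6 → market A is larger by €205.4.

Market A, by €205.4.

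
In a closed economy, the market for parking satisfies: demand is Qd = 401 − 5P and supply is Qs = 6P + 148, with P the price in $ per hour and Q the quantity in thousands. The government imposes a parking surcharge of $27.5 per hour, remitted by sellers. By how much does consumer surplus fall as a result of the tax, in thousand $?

Consumer surplus falls by $3727.5 thousand.

Without the tax, 401 − 5P = 6P + 148 gives 11P = 253, so P* = $23 and Q* = 286.
With the tax collected from sellers, supply shifts: Qs = 6(P − 27.5) + 148.
New equilibrium: buyers pay $38, sellers receive $10.5, Q = 211. (Wedge: Pb − Ps = 27.5.)
ΔCS is the trapezoid between Q = 211 and Q = 286 of height $15: ½ · (286 + 211) · 15 = $3727.5.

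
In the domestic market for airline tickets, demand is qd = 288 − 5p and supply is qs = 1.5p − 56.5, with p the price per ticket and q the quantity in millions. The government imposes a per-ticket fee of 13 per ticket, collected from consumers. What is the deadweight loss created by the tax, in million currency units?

Deadweight loss = 97.5 million.

Before the tax: set 288 − 5p = 1.5p − 56.5 → p* = 53, q* = 23.
With the tax collected from consumers, demand (in seller-price terms) shifts: qd = 288 − 5(p + 13).
New equilibrium: consumers pay 56, suppliers receive 43, q = 8. (Wedge: pb − ps = 13.)
Quantity falls by |ΔQ| = |23 − 8| = 15.
DWL = ½ · t · |ΔQ| = ½ · 13 · 15 = 97.5.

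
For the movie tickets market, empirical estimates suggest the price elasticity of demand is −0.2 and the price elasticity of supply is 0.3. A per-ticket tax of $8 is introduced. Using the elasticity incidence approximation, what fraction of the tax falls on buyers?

Incidence ratio: buyers' share ≈ εs / (εs + |εd|) = 0.3 / (0.3 + 0.2) = 0.6.
Supply is the more elastic side, so buyers bear the larger share.

Buyers' share ≈ 0.6.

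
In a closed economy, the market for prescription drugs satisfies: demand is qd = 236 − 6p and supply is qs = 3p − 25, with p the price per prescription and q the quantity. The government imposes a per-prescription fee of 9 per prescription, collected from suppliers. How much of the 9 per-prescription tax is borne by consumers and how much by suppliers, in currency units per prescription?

Without the tax, 236 − 6p = 3p − 25 gives 9p = 261, so p* = 29 and q* = 62.
With the tax collected from suppliers, supply shifts: qs = 3(p − 9) − 25.
Solving gives q = 44 with consumers paying 32 and suppliers receiving 23 (the 9 wedge).
Burden on consumers: 3; on suppliers: 6. (They sum to 9.)

Consumers bear 3 per prescription; suppliers bear 6 per prescription.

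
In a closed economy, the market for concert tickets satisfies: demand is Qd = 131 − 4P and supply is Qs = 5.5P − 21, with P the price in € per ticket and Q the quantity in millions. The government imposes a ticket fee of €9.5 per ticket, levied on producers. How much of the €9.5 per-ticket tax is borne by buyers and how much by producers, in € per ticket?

Buyers bear €5.5 per ticket; producers bear €4 per ticket.

Before the tax: set 131 − 4P = 5.5P − 21 → P* = €16, Q* = 67.
With the tax collected from producers, supply shifts: Qs = 5.5(P − 9.5) − 21.
Solving gives Q = 45 with buyers paying €21.5 and producers receiving €12 (the €9.5 wedge).
Burden on buyers: €5.5; on producers: €4. (They sum to €9.5.)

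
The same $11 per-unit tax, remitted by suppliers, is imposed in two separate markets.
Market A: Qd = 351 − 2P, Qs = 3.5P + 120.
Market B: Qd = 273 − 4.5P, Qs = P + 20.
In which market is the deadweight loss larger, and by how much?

Market A, by $27.5.

Market A: pre-tax P* = $42, Q* = 267; post-tax Q = 253; deadweight loss = $77.
Market B: pre-tax P* = $46, Q* = 66; post-tax Q = 57; deadweight loss = $49.5.
Difference: $77 vs $49.5 → market A is larger by $27.5.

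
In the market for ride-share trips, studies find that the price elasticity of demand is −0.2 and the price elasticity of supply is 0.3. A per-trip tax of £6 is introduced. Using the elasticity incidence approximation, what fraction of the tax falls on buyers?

Incidence ratio: buyers' share ≈ εs / (εs + |εd|) = 0.3 / (0.3 + 0.2) = 0.6.
Supply is the more elastic side, so buyers bear the larger share.

Buyers' share ≈ 0.6.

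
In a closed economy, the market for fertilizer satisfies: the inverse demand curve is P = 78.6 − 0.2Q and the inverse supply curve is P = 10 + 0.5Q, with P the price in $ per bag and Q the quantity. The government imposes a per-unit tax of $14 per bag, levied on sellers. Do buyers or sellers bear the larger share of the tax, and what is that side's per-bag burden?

Sellers bear the larger share: $10 per bag.

Inverting to Q(P) form: Qd = 393 − 5P; Qs = 2P − 20.
Before the tax: set 393 − 5P = 2P − 20 → P* = $59, Q* = 98.
With the tax collected from sellers, supply shifts: Qs = 2(P − 14) − 20.
New equilibrium: buyers pay $63, sellers receive $49, Q = 78. (Wedge: Pb − Ps = 14.)
Per-bag burden: buyers $4, sellers $10.
Sellers take the larger share because supply is less price-elastic here (demand slope 5 vs supply slope 2).
The less price-elastic side of the market bears the larger share of a per-unit tax.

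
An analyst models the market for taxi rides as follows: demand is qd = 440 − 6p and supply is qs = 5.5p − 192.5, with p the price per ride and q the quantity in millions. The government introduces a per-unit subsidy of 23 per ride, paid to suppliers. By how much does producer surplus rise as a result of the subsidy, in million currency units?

Producer surplus rises by 1716 million.

Before the subsidy: set 440 − 6p = 5.5p − 192.5 → p* = 55, q* = 110.
With a per-unit subsidy paid to suppliers, each receives p + 23 per unit sold, so supply becomes qs = 5.5(p + 23) − 192.5.
New equilibrium: consumers pay 44, suppliers receive 67, q = 176. (Wedge: pb − ps = −23.)
ΔPS is the trapezoid between Q = 176 and Q = 110 of height 12: ½ · (110 + 176) · 12 = 1716.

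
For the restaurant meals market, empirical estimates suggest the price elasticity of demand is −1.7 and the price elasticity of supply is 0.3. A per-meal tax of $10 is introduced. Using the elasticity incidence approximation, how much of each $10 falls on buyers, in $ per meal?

Incidence ratio: buyers' share ≈ εs / (εs + |εd|) = 0.3 / (0.3 + 1.7) = 0.15.
So buyers bear ≈ 0.15 × $10 = $1.5; suppliers bear $8.5.

Buyers bear ≈ $1.5 per meal.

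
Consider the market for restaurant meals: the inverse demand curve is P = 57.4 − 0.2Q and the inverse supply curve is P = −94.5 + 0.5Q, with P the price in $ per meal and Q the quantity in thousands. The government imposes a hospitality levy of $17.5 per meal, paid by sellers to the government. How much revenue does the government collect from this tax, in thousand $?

Rewrite in direct form: Qd = 287 − 5P and Qs = 2P + 189.
Before the tax: set 287 − 5P = 2P + 189 → P* = $14, Q* = 217.
With the tax collected from sellers, supply shifts: Qs = 2(P − 17.5) + 189.
New equilibrium: buyers pay $19, sellers receive $1.5, Q = 192. (Wedge: Pb − Ps = 17.5.)
Revenue = t · Q = 17.5 · 192 = $3360.

Tax revenue = $3360 thousand.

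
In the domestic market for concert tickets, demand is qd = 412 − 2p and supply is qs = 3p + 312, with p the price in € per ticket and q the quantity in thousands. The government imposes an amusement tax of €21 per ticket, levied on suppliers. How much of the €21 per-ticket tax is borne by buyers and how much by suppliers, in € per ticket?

Buyers bear €12.6 per ticket; suppliers bear €8.4 per ticket.

Without the tax, 412 − 2p = 3p + 312 gives 5p = 100, so p* = €20 and q* = 372.
With the tax collected from suppliers, supply shifts: qs = 3(p − 21) + 312.
New equilibrium: buyers pay €32.6, suppliers receive €11.6, q = 346.8. (Wedge: pb − ps = 21.)
Burden on buyers: €12.6; on suppliers: €8.4. (They sum to €21.)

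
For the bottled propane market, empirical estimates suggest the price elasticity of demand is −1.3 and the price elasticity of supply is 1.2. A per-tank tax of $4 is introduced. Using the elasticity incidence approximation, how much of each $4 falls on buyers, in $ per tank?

Incidence ratio: buyers' share ≈ εs / (εs + |εd|) = 1.2 / (1.2 + 1.3) = 0.48.
So buyers bear ≈ 0.48 × $4 = $1.92; suppliers bear $2.08.

Buyers bear ≈ $1.92 per tank.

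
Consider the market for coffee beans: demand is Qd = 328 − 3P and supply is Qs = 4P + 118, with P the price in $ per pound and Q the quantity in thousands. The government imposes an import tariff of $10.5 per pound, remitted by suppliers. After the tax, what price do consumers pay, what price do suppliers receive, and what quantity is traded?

Before the tax: set 328 − 3P = 4P + 118 → P* = $30, Q* = 238.
With the tax collected from suppliers, supply shifts: Qs = 4(P − 10.5) + 118.
New equilibrium: consumers pay $36, suppliers receive $25.5, Q = 220. (Wedge: Pb − Ps = 10.5.)

Consumers pay $36; suppliers receive $25.5; quantity = 220.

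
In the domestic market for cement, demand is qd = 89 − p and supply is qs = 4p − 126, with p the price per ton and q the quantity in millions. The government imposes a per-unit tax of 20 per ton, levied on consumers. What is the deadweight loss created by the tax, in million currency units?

Deadweight loss = 160 million.

Before the tax: set 89 − p = 4p − 126 → p* = 43, q* = 46.
With the tax collected from consumers, demand (in seller-price terms) shifts: qd = 89 − (p + 20).
New equilibrium: consumers pay 59, sellers receive 39, q = 30. (Wedge: pb − ps = 20.)
Quantity falls by |ΔQ| = |46 − 30| = 16.
DWL = ½ · t · |ΔQ| = ½ · 20 · 16 = 160.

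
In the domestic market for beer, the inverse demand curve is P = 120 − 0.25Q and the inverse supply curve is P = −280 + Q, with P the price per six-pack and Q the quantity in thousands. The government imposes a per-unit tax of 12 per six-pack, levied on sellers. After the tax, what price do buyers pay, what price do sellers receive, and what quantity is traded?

Buyers pay 42.4; sellers receive 30.4; quantity = 310.4.

Rewrite in direct form: Qd = 480 − 4P and Qs = P + 280.
Without the tax, 480 − 4P = P + 280 gives 5P = 200, so P* = 40 and Q* = 320.
With the tax collected from sellers, supply shifts: Qs = (P − 12) + 280.
New equilibrium: buyers pay 42.4, sellers receive 30.4, Q = 310.4. (Wedge: Pb − Ps = 12.)
The less price-elastic side of the market bears the larger share of a per-unit tax.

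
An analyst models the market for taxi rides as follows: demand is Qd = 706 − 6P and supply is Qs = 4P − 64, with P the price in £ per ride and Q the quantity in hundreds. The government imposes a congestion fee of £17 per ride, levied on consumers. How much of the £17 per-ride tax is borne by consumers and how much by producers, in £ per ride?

Consumers bear £6.8 per ride; producers bear £10.2 per ride.

Without the tax, 706 − 6P = 4P − 64 gives 10P = 770, so P* = £77 and Q* = 244.
With the tax collected from consumers, demand (in seller-price terms) shifts: Qd = 706 − 6(P + 17).
New equilibrium: consumers pay £83.8, producers receive £66.8, Q = 203.2. (Wedge: Pb − Ps = 17.)
Burden on consumers: £6.8; on producers: £10.2. (They sum to £17.)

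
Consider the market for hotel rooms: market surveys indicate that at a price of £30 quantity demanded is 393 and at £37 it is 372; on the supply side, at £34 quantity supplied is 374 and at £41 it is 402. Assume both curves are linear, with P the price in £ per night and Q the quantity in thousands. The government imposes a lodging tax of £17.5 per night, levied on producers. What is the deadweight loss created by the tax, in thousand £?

Deadweight loss = £262.5 thousand.

Demand slope: (372 − 393)/(37 − 30) = -3, so Qd = 483 − 3P.
Supply slope: (402 − 374)/(41 − 34) = 4, so Qs = 4P + 238.
Without the tax, 483 − 3P = 4P + 238 gives 7P = 245, so P* = £35 and Q* = 378.
With the tax collected from producers, supply shifts: Qs = 4(P − 17.5) + 238.
Solving gives Q = 348 with buyers paying £45 and producers receiving £27.5 (the £17.5 wedge).
Quantity falls by |ΔQ| = |378 − 348| = 30.
DWL = ½ · t · |ΔQ| = ½ · 17.5 · 30 = £262.5.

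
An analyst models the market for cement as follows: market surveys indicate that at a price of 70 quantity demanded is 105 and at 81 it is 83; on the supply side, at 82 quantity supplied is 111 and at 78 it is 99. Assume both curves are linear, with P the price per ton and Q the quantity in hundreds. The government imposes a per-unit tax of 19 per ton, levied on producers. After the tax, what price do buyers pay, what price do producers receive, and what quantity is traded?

Demand slope: (83 − 105)/(81 − 70) = -2, so Qd = 245 − 2P.
Supply slope: (99 − 111)/(78 − 82) = 3, so Qs = 3P − 135.
Before the tax: set 245 − 2P = 3P − 135 → P* = 76, Q* = 93.
With the tax collected from producers, supply shifts: Qs = 3(P − 19) − 135.
Solving gives Q = 70.2 with buyers paying 87.4 and producers receiving 68.4 (the 19 wedge).
The less price-elastic side of the market bears the larger share of a per-unit tax.

Buyers pay 87.4; producers receive 68.4; quantity = 70.2.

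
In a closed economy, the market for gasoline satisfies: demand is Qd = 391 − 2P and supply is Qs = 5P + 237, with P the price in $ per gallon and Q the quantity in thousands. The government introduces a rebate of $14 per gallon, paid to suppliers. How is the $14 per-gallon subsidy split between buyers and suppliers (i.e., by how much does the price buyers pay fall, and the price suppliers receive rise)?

Buyers gain $10 per gallon; suppliers gain $4 per gallon.

Before the subsidy: set 391 − 2P = 5P + 237 → P* = $22, Q* = 347.
With a per-unit subsidy paid to suppliers, each receives P + 14 per unit sold, so supply becomes Qs = 5(P + 14) + 237.
New equilibrium: buyers pay $12, suppliers receive $26, Q = 367. (Wedge: Pb − Ps = −14.)
Gain to buyers: $10; to suppliers: $4. (They sum to $14.)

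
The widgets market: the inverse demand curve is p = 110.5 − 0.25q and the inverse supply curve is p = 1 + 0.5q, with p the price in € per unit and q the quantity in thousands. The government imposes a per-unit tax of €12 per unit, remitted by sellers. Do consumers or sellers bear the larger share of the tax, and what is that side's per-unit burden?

Sellers bear the larger share: €8 per unit.

Rewrite in direct form: qd = 442 − 4p and qs = 2p − 2.
Before the tax: set 442 − 4p = 2p − 2 → p* = €74, q* = 146.
With the tax collected from sellers, supply shifts: qs = 2(p − 12) − 2.
New equilibrium: consumers pay €78, sellers receive €66, q = 130. (Wedge: pb − ps = 12.)
Per-unit burden: consumers €4, sellers €8.
Sellers take the larger share because supply is less price-elastic here (demand slope 4 vs supply slope 2).
The less price-elastic side of the market bears the larger share of a per-unit tax.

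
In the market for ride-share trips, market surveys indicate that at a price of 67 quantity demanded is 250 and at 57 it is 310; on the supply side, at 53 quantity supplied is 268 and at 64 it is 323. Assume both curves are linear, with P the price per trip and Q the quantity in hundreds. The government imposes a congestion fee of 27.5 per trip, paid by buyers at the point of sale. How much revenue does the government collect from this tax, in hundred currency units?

Tax revenue = 6132.5 hundred.

Demand slope: (310 − 250)/(57 − 67) = -6, so Qd = 652 − 6P.
Supply slope: (323 − 268)/(64 − 53) = 5, so Qs = 5P + 3.
Before the tax: set 652 − 6P = 5P + 3 → P* = 59, Q* = 298.
With the tax collected from buyers, demand (in seller-price terms) shifts: Qd = 652 − 6(P + 27.5).
New equilibrium: buyers pay 71.5, sellers receive 44, Q = 223. (Wedge: Pb − Ps = 27.5.)
Revenue = t · Q = 27.5 · 223 = 6132.5.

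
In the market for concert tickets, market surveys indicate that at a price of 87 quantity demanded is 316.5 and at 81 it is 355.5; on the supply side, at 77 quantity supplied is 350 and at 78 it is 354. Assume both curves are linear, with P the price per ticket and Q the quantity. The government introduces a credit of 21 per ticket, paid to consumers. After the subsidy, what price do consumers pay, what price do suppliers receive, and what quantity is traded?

Demand slope: (355.5 − 316.5)/(81 − 87) = -6.5, so Qd = 882 − 6.5P.
Supply slope: (354 − 350)/(78 − 77) = 4, so Qs = 4P + 42.
Without the subsidy, 882 − 6.5P = 4P + 42 gives 10.5P = 840, so P* = 80 and Q* = 362.
With a per-unit subsidy paid to consumers, each effectively pays P − 21, so demand becomes Qd = 882 − 6.5(P − 21).
Solving gives Q = 414 with consumers paying 72 and suppliers receiving 93 (the 21 wedge).

Consumers pay 72; suppliers receive 93; quantity = 414.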